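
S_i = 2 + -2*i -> [2, 0, -2, -4, -6]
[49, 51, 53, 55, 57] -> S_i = 49 + 2*i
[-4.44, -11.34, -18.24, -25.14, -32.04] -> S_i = -4.44 + -6.90*i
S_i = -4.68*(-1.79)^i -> [-4.68, 8.38, -15.0, 26.84, -48.05]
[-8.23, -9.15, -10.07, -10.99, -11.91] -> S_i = -8.23 + -0.92*i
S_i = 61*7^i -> [61, 427, 2989, 20923, 146461]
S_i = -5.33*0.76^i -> [-5.33, -4.05, -3.08, -2.34, -1.78]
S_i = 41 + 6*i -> [41, 47, 53, 59, 65]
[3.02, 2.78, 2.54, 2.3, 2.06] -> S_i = 3.02 + -0.24*i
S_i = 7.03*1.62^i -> [7.03, 11.39, 18.45, 29.89, 48.42]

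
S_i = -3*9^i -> [-3, -27, -243, -2187, -19683]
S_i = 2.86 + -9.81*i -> [2.86, -6.95, -16.76, -26.57, -36.38]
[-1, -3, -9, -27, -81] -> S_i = -1*3^i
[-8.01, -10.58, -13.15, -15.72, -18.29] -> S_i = -8.01 + -2.57*i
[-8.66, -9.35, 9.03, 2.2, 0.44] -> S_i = Random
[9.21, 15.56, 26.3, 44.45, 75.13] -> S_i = 9.21*1.69^i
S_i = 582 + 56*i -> [582, 638, 694, 750, 806]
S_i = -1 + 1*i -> [-1, 0, 1, 2, 3]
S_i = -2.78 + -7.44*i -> [-2.78, -10.22, -17.66, -25.1, -32.54]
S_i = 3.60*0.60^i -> [3.6, 2.16, 1.3, 0.78, 0.47]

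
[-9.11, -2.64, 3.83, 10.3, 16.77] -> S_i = -9.11 + 6.47*i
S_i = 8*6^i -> [8, 48, 288, 1728, 10368]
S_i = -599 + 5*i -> [-599, -594, -589, -584, -579]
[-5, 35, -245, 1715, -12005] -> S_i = -5*-7^i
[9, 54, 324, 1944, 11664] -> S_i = 9*6^i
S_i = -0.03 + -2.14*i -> [-0.03, -2.17, -4.31, -6.45, -8.59]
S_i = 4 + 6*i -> [4, 10, 16, 22, 28]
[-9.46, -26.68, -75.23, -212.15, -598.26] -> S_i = -9.46*2.82^i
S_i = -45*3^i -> [-45, -135, -405, -1215, -3645]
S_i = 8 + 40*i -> [8, 48, 88, 128, 168]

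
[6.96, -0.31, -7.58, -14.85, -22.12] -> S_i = 6.96 + -7.27*i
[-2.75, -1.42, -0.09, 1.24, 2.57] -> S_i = -2.75 + 1.33*i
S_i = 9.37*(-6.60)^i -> [9.37, -61.84, 408.16, -2693.84, 17779.33]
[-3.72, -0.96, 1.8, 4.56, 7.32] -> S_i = -3.72 + 2.76*i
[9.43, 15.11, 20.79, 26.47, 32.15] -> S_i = 9.43 + 5.68*i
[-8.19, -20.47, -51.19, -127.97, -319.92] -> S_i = -8.19*2.50^i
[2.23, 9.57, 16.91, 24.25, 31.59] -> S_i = 2.23 + 7.34*i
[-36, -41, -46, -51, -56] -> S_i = -36 + -5*i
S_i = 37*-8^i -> [37, -296, 2368, -18944, 151552]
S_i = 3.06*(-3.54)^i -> [3.06, -10.83, 38.35, -135.75, 480.55]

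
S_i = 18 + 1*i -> [18, 19, 20, 21, 22]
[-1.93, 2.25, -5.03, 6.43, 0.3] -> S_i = Random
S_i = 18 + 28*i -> [18, 46, 74, 102, 130]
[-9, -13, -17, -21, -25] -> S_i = -9 + -4*i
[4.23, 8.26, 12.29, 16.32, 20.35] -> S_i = 4.23 + 4.03*i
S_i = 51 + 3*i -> [51, 54, 57, 60, 63]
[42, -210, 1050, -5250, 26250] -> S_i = 42*-5^i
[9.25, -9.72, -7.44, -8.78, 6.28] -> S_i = Random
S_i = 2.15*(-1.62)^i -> [2.15, -3.48, 5.64, -9.14, 14.81]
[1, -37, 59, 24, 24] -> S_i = Random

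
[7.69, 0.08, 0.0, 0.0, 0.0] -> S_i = 7.69*0.01^i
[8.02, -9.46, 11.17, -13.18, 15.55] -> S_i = 8.02*(-1.18)^i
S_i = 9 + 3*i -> [9, 12, 15, 18, 21]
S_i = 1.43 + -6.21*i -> [1.43, -4.78, -10.99, -17.2, -23.41]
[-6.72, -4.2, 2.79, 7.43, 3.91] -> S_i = Random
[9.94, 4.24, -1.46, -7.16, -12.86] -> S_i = 9.94 + -5.70*i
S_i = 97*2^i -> [97, 194, 388, 776, 1552]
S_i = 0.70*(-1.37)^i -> [0.7, -0.96, 1.31, -1.8, 2.47]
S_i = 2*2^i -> [2, 4, 8, 16, 32]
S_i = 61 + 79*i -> [61, 140, 219, 298, 377]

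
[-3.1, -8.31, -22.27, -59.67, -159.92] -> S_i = -3.10*2.68^i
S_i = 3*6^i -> [3, 18, 108, 648, 3888]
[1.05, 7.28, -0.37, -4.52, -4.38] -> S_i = Random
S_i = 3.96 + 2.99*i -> [3.96, 6.95, 9.94, 12.93, 15.92]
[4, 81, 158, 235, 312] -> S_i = 4 + 77*i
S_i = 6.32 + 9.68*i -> [6.32, 16.0, 25.68, 35.36, 45.04]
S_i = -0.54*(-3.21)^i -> [-0.54, 1.73, -5.56, 17.86, -57.33]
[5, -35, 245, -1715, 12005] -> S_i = 5*-7^i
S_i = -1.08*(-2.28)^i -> [-1.08, 2.46, -5.61, 12.8, -29.19]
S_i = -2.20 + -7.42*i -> [-2.2, -9.62, -17.04, -24.46, -31.88]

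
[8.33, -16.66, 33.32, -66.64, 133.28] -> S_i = 8.33*(-2.00)^i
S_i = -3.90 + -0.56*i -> [-3.9, -4.46, -5.02, -5.58, -6.14]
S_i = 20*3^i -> [20, 60, 180, 540, 1620]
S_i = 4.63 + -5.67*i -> [4.63, -1.04, -6.71, -12.38, -18.05]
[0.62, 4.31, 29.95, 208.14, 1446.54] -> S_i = 0.62*6.95^i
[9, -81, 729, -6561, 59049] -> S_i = 9*-9^i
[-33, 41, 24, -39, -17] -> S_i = Random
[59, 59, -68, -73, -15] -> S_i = Random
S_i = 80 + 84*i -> [80, 164, 248, 332, 416]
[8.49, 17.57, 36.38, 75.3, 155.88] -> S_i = 8.49*2.07^i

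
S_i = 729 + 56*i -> [729, 785, 841, 897, 953]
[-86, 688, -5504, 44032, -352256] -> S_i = -86*-8^i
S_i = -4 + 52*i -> [-4, 48, 100, 152, 204]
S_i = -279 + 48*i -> [-279, -231, -183, -135, -87]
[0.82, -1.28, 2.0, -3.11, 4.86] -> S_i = 0.82*(-1.56)^i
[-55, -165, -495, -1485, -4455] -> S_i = -55*3^i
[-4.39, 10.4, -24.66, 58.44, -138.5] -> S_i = -4.39*(-2.37)^i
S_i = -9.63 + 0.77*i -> [-9.63, -8.86, -8.09, -7.32, -6.55]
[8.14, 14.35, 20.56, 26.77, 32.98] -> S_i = 8.14 + 6.21*i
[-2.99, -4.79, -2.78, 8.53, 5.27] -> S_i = Random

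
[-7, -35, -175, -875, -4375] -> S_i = -7*5^i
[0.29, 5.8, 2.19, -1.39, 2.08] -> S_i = Random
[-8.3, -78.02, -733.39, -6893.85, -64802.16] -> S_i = -8.30*9.40^i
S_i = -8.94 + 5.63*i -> [-8.94, -3.31, 2.32, 7.95, 13.58]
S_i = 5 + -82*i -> [5, -77, -159, -241, -323]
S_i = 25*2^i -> [25, 50, 100, 200, 400]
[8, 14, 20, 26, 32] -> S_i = 8 + 6*i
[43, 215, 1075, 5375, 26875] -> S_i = 43*5^i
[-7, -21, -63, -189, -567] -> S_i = -7*3^i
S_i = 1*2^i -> [1, 2, 4, 8, 16]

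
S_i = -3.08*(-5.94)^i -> [-3.08, 18.3, -108.67, 645.52, -3834.39]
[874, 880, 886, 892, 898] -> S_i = 874 + 6*i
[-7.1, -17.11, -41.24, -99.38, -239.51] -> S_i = -7.10*2.41^i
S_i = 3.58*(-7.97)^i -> [3.58, -28.53, 227.4, -1812.42, 14444.96]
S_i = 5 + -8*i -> [5, -3, -11, -19, -27]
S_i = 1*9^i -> [1, 9, 81, 729, 6561]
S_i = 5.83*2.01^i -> [5.83, 11.72, 23.55, 47.34, 95.16]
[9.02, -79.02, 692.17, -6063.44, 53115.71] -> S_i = 9.02*(-8.76)^i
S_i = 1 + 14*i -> [1, 15, 29, 43, 57]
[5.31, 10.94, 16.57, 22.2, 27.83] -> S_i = 5.31 + 5.63*i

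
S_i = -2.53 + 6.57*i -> [-2.53, 4.04, 10.61, 17.18, 23.75]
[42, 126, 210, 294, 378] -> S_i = 42 + 84*i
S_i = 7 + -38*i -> [7, -31, -69, -107, -145]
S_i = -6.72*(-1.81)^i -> [-6.72, 12.16, -22.02, 39.85, -72.12]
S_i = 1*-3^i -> [1, -3, 9, -27, 81]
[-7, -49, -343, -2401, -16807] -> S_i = -7*7^i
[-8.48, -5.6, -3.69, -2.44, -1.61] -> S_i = -8.48*0.66^i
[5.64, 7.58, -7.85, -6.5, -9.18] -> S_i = Random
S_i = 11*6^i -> [11, 66, 396, 2376, 14256]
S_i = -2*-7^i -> [-2, 14, -98, 686, -4802]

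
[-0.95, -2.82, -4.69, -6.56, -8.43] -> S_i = -0.95 + -1.87*i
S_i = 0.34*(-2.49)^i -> [0.34, -0.85, 2.11, -5.25, 13.07]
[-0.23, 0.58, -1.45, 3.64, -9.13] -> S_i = -0.23*(-2.51)^i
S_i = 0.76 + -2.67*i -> [0.76, -1.91, -4.58, -7.25, -9.92]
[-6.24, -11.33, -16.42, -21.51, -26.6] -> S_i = -6.24 + -5.09*i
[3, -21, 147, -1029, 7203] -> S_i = 3*-7^i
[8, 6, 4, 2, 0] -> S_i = 8 + -2*i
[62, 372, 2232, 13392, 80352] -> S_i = 62*6^i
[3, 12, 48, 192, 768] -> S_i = 3*4^i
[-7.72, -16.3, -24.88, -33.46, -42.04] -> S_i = -7.72 + -8.58*i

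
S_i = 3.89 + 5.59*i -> [3.89, 9.48, 15.07, 20.66, 26.25]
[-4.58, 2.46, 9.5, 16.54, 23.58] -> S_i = -4.58 + 7.04*i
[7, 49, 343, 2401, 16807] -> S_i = 7*7^i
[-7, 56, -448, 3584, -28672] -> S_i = -7*-8^i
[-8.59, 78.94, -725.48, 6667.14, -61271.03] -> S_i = -8.59*(-9.19)^i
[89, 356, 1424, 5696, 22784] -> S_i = 89*4^i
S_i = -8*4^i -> [-8, -32, -128, -512, -2048]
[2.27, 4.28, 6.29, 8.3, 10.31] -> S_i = 2.27 + 2.01*i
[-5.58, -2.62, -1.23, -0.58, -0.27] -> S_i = -5.58*0.47^i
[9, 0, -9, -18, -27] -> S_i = 9 + -9*i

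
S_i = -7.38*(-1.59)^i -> [-7.38, 11.73, -18.66, 29.67, -47.17]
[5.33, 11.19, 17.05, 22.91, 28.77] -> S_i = 5.33 + 5.86*i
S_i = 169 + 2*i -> [169, 171, 173, 175, 177]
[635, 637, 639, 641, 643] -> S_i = 635 + 2*i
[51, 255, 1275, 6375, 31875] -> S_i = 51*5^i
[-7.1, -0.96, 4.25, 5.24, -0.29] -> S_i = Random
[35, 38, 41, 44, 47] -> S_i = 35 + 3*i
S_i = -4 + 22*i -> [-4, 18, 40, 62, 84]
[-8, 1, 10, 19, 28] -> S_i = -8 + 9*i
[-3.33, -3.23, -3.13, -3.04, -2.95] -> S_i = -3.33*0.97^i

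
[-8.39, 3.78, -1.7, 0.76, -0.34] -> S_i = -8.39*(-0.45)^i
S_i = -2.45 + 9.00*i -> [-2.45, 6.55, 15.55, 24.55, 33.55]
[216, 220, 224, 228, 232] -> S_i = 216 + 4*i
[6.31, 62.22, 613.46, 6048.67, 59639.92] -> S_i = 6.31*9.86^i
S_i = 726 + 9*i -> [726, 735, 744, 753, 762]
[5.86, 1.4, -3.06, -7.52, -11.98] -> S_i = 5.86 + -4.46*i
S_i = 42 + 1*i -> [42, 43, 44, 45, 46]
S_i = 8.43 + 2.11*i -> [8.43, 10.54, 12.65, 14.76, 16.87]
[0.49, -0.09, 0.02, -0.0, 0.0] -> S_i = 0.49*(-0.19)^i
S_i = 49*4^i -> [49, 196, 784, 3136, 12544]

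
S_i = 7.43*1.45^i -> [7.43, 10.77, 15.62, 22.65, 32.84]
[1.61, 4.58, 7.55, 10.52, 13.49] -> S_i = 1.61 + 2.97*i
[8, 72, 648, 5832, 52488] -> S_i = 8*9^i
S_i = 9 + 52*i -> [9, 61, 113, 165, 217]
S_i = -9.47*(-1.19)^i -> [-9.47, 11.27, -13.41, 15.96, -18.99]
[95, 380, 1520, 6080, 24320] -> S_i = 95*4^i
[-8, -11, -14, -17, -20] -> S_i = -8 + -3*i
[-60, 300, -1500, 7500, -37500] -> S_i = -60*-5^i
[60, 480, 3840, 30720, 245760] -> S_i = 60*8^i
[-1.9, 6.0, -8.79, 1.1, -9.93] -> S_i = Random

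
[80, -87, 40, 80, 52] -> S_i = Random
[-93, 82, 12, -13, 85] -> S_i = Random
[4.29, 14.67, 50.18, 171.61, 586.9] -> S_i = 4.29*3.42^i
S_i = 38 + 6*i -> [38, 44, 50, 56, 62]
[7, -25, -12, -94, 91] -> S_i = Random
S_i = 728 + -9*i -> [728, 719, 710, 701, 692]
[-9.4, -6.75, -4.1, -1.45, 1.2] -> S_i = -9.40 + 2.65*i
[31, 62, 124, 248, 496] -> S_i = 31*2^i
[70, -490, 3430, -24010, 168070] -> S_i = 70*-7^i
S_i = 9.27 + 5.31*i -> [9.27, 14.58, 19.89, 25.2, 30.51]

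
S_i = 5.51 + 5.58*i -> [5.51, 11.09, 16.67, 22.25, 27.83]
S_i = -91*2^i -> [-91, -182, -364, -728, -1456]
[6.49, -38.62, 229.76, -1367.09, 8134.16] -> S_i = 6.49*(-5.95)^i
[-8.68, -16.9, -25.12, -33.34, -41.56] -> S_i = -8.68 + -8.22*i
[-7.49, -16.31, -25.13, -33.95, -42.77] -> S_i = -7.49 + -8.82*i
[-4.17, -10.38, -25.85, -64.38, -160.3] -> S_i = -4.17*2.49^i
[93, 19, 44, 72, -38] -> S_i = Random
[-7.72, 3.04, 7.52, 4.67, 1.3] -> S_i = Random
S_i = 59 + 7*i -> [59, 66, 73, 80, 87]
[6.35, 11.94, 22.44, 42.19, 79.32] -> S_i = 6.35*1.88^i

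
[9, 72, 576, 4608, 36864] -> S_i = 9*8^i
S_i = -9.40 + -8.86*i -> [-9.4, -18.26, -27.12, -35.98, -44.84]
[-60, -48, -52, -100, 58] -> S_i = Random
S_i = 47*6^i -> [47, 282, 1692, 10152, 60912]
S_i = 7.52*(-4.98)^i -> [7.52, -37.45, 186.5, -928.77, 4625.25]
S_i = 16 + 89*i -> [16, 105, 194, 283, 372]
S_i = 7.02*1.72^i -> [7.02, 12.07, 20.77, 35.72, 61.44]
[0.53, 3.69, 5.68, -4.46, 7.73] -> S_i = Random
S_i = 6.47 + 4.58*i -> [6.47, 11.05, 15.63, 20.21, 24.79]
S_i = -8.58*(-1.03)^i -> [-8.58, 8.84, -9.1, 9.38, -9.66]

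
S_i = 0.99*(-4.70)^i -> [0.99, -4.65, 21.87, -102.78, 483.09]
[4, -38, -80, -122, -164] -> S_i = 4 + -42*i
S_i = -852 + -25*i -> [-852, -877, -902, -927, -952]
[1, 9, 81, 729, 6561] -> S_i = 1*9^i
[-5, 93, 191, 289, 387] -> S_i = -5 + 98*i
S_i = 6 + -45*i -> [6, -39, -84, -129, -174]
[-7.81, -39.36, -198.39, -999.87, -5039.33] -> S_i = -7.81*5.04^i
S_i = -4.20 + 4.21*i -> [-4.2, 0.01, 4.22, 8.43, 12.64]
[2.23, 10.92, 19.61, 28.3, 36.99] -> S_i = 2.23 + 8.69*i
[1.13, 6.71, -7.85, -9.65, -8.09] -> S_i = Random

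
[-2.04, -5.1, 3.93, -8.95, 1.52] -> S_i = Random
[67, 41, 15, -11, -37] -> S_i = 67 + -26*i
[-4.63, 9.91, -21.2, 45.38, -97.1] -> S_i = -4.63*(-2.14)^i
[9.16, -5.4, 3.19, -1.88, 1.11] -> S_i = 9.16*(-0.59)^i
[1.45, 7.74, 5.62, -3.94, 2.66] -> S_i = Random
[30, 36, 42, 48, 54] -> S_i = 30 + 6*i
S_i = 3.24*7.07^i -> [3.24, 22.91, 161.95, 1144.99, 8095.11]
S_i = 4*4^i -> [4, 16, 64, 256, 1024]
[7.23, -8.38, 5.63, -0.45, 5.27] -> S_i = Random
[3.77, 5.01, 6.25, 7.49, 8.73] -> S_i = 3.77 + 1.24*i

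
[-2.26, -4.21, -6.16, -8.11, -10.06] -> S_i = -2.26 + -1.95*i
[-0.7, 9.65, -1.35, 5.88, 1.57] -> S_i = Random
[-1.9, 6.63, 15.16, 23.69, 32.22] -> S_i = -1.90 + 8.53*i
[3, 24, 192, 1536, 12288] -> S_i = 3*8^i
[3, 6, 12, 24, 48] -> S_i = 3*2^i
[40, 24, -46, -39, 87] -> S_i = Random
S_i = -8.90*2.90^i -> [-8.9, -25.81, -74.85, -217.06, -629.48]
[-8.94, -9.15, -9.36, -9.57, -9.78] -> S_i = -8.94 + -0.21*i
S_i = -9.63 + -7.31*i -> [-9.63, -16.94, -24.25, -31.56, -38.87]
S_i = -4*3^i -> [-4, -12, -36, -108, -324]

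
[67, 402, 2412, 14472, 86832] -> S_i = 67*6^i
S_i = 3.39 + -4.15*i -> [3.39, -0.76, -4.91, -9.06, -13.21]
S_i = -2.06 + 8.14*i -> [-2.06, 6.08, 14.22, 22.36, 30.5]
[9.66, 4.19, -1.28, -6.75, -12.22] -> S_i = 9.66 + -5.47*i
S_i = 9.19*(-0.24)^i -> [9.19, -2.21, 0.53, -0.13, 0.03]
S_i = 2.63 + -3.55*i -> [2.63, -0.92, -4.47, -8.02, -11.57]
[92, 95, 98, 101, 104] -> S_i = 92 + 3*i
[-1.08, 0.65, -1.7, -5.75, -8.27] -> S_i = Random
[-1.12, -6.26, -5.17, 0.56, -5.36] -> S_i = Random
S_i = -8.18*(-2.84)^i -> [-8.18, 23.23, -65.98, 187.37, -532.14]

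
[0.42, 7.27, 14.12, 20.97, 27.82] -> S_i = 0.42 + 6.85*i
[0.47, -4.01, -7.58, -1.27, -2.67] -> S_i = Random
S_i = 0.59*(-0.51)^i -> [0.59, -0.3, 0.15, -0.08, 0.04]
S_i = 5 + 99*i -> [5, 104, 203, 302, 401]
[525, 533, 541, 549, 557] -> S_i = 525 + 8*i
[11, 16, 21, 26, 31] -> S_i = 11 + 5*i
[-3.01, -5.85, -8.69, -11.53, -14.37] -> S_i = -3.01 + -2.84*i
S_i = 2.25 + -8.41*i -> [2.25, -6.16, -14.57, -22.98, -31.39]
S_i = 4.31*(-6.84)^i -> [4.31, -29.48, 201.65, -1379.26, 9434.13]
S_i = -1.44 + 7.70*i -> [-1.44, 6.26, 13.96, 21.66, 29.36]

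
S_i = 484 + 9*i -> [484, 493, 502, 511, 520]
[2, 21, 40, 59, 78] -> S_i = 2 + 19*i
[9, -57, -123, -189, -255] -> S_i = 9 + -66*i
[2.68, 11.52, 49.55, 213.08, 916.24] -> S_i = 2.68*4.30^i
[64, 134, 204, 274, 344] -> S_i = 64 + 70*i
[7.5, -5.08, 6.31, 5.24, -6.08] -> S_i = Random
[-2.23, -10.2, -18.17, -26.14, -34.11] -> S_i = -2.23 + -7.97*i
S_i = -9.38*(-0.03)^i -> [-9.38, 0.28, -0.01, 0.0, -0.0]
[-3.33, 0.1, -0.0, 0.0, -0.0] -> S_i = -3.33*(-0.03)^i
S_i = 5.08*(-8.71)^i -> [5.08, -44.25, 385.39, -3356.74, 29237.24]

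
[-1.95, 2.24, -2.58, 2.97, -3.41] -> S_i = -1.95*(-1.15)^i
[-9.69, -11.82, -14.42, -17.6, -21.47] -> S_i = -9.69*1.22^i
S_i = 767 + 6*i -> [767, 773, 779, 785, 791]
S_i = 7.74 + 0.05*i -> [7.74, 7.79, 7.84, 7.89, 7.94]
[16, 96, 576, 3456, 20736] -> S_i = 16*6^i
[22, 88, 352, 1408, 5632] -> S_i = 22*4^i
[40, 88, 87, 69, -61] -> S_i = Random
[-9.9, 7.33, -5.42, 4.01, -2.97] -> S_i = -9.90*(-0.74)^i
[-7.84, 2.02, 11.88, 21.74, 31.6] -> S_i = -7.84 + 9.86*i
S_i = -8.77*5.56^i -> [-8.77, -48.76, -271.11, -1507.38, -8381.06]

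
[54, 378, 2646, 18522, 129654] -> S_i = 54*7^i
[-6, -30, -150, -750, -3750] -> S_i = -6*5^i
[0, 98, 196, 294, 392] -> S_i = 0 + 98*i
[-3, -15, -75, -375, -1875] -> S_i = -3*5^i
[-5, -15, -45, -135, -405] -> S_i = -5*3^i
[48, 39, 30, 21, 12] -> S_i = 48 + -9*i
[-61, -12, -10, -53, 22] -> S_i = Random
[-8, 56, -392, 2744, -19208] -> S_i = -8*-7^i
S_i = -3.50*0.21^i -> [-3.5, -0.74, -0.15, -0.03, -0.01]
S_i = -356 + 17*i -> [-356, -339, -322, -305, -288]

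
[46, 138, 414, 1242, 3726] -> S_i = 46*3^i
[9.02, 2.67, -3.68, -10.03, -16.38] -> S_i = 9.02 + -6.35*i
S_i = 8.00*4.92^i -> [8.0, 39.36, 193.65, 952.76, 4687.6]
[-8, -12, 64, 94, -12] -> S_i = Random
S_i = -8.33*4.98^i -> [-8.33, -41.48, -206.59, -1028.8, -5123.45]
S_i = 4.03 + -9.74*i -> [4.03, -5.71, -15.45, -25.19, -34.93]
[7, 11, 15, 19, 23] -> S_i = 7 + 4*i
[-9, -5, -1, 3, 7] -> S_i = -9 + 4*i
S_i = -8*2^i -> [-8, -16, -32, -64, -128]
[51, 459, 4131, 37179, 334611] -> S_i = 51*9^i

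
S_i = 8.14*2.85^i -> [8.14, 23.2, 66.12, 188.43, 537.04]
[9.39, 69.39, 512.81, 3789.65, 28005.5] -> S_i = 9.39*7.39^i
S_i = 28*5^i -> [28, 140, 700, 3500, 17500]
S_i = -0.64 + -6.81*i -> [-0.64, -7.45, -14.26, -21.07, -27.88]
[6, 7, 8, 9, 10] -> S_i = 6 + 1*i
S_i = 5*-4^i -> [5, -20, 80, -320, 1280]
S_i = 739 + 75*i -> [739, 814, 889, 964, 1039]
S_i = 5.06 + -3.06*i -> [5.06, 2.0, -1.06, -4.12, -7.18]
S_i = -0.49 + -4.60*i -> [-0.49, -5.09, -9.69, -14.29, -18.89]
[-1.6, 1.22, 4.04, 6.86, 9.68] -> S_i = -1.60 + 2.82*i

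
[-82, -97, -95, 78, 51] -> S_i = Random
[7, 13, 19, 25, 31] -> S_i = 7 + 6*i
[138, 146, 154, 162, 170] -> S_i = 138 + 8*i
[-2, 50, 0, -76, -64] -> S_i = Random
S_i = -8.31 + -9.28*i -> [-8.31, -17.59, -26.87, -36.15, -45.43]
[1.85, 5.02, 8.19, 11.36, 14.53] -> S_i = 1.85 + 3.17*i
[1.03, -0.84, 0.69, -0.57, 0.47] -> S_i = 1.03*(-0.82)^i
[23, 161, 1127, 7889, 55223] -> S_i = 23*7^i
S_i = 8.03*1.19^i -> [8.03, 9.56, 11.37, 13.53, 16.1]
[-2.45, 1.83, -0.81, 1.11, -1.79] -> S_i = Random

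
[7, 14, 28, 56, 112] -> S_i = 7*2^i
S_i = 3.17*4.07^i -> [3.17, 12.9, 52.51, 213.72, 869.84]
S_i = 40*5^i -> [40, 200, 1000, 5000, 25000]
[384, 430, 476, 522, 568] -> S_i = 384 + 46*i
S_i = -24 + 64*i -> [-24, 40, 104, 168, 232]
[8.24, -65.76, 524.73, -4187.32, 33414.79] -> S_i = 8.24*(-7.98)^i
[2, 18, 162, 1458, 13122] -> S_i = 2*9^i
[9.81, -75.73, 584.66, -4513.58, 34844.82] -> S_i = 9.81*(-7.72)^i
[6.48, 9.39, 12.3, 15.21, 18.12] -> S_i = 6.48 + 2.91*i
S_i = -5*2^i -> [-5, -10, -20, -40, -80]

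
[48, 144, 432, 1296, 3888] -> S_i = 48*3^i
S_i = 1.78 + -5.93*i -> [1.78, -4.15, -10.08, -16.01, -21.94]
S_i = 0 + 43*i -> [0, 43, 86, 129, 172]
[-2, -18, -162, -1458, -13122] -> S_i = -2*9^i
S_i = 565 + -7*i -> [565, 558, 551, 544, 537]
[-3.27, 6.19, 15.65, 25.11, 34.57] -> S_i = -3.27 + 9.46*i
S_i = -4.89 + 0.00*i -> [-4.89, -4.89, -4.89, -4.89, -4.89]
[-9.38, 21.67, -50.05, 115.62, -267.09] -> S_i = -9.38*(-2.31)^i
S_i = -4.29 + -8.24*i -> [-4.29, -12.53, -20.77, -29.01, -37.25]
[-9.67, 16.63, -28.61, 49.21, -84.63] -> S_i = -9.67*(-1.72)^i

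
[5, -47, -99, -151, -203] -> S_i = 5 + -52*i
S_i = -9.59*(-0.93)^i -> [-9.59, 8.92, -8.29, 7.71, -7.17]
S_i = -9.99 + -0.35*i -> [-9.99, -10.34, -10.69, -11.04, -11.39]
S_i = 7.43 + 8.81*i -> [7.43, 16.24, 25.05, 33.86, 42.67]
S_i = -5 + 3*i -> [-5, -2, 1, 4, 7]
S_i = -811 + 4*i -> [-811, -807, -803, -799, -795]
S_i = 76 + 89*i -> [76, 165, 254, 343, 432]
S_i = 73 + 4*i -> [73, 77, 81, 85, 89]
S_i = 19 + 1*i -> [19, 20, 21, 22, 23]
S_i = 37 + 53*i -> [37, 90, 143, 196, 249]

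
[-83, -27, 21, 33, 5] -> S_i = Random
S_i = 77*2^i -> [77, 154, 308, 616, 1232]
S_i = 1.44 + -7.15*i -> [1.44, -5.71, -12.86, -20.01, -27.16]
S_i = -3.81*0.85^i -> [-3.81, -3.24, -2.75, -2.34, -1.99]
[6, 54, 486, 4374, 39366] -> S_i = 6*9^i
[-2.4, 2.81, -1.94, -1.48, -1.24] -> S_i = Random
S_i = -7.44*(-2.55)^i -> [-7.44, 18.97, -48.38, 123.37, -314.58]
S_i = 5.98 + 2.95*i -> [5.98, 8.93, 11.88, 14.83, 17.78]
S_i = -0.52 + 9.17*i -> [-0.52, 8.65, 17.82, 26.99, 36.16]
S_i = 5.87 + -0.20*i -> [5.87, 5.67, 5.47, 5.27, 5.07]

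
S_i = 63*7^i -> [63, 441, 3087, 21609, 151263]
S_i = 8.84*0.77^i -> [8.84, 6.81, 5.24, 4.04, 3.11]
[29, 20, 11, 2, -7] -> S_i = 29 + -9*i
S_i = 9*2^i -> [9, 18, 36, 72, 144]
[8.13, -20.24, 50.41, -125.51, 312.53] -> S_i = 8.13*(-2.49)^i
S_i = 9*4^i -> [9, 36, 144, 576, 2304]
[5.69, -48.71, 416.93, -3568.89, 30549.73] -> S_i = 5.69*(-8.56)^i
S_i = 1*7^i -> [1, 7, 49, 343, 2401]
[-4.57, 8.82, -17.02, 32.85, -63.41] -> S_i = -4.57*(-1.93)^i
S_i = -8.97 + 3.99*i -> [-8.97, -4.98, -0.99, 3.0, 6.99]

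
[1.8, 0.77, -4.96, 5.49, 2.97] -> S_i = Random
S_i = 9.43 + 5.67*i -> [9.43, 15.1, 20.77, 26.44, 32.11]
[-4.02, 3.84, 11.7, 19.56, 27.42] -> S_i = -4.02 + 7.86*i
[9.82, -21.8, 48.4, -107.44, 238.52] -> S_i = 9.82*(-2.22)^i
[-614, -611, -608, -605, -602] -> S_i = -614 + 3*i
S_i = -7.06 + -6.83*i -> [-7.06, -13.89, -20.72, -27.55, -34.38]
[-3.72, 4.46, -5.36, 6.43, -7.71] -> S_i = -3.72*(-1.20)^i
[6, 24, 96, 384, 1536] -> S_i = 6*4^i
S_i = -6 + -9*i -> [-6, -15, -24, -33, -42]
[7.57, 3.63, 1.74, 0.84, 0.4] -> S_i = 7.57*0.48^i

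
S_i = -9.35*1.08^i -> [-9.35, -10.1, -10.91, -11.78, -12.72]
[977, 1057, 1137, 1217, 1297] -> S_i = 977 + 80*i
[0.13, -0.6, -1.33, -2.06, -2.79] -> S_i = 0.13 + -0.73*i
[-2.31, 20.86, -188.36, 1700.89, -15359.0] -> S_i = -2.31*(-9.03)^i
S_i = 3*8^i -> [3, 24, 192, 1536, 12288]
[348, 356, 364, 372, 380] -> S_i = 348 + 8*i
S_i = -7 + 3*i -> [-7, -4, -1, 2, 5]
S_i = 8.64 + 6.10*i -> [8.64, 14.74, 20.84, 26.94, 33.04]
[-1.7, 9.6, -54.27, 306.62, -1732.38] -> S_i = -1.70*(-5.65)^i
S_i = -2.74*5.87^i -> [-2.74, -16.08, -94.41, -554.2, -3253.14]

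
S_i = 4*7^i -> [4, 28, 196, 1372, 9604]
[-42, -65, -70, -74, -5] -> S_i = Random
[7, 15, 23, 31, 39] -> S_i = 7 + 8*i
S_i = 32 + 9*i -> [32, 41, 50, 59, 68]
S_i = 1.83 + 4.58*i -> [1.83, 6.41, 10.99, 15.57, 20.15]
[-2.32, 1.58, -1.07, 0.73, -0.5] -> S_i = -2.32*(-0.68)^i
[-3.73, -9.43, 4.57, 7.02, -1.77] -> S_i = Random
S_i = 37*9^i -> [37, 333, 2997, 26973, 242757]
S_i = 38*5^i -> [38, 190, 950, 4750, 23750]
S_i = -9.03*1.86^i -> [-9.03, -16.8, -31.24, -58.11, -108.08]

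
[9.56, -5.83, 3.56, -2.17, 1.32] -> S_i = 9.56*(-0.61)^i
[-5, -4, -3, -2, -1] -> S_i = -5 + 1*i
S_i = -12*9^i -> [-12, -108, -972, -8748, -78732]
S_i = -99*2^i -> [-99, -198, -396, -792, -1584]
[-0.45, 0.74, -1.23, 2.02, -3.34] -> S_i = -0.45*(-1.65)^i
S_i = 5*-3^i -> [5, -15, 45, -135, 405]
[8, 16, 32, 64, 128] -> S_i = 8*2^i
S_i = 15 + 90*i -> [15, 105, 195, 285, 375]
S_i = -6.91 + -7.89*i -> [-6.91, -14.8, -22.69, -30.58, -38.47]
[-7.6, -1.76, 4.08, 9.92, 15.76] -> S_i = -7.60 + 5.84*i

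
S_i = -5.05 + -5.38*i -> [-5.05, -10.43, -15.81, -21.19, -26.57]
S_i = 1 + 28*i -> [1, 29, 57, 85, 113]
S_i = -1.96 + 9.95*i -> [-1.96, 7.99, 17.94, 27.89, 37.84]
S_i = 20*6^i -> [20, 120, 720, 4320, 25920]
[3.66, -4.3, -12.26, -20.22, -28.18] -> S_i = 3.66 + -7.96*i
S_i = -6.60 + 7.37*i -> [-6.6, 0.77, 8.14, 15.51, 22.88]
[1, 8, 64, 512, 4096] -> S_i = 1*8^i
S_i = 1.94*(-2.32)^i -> [1.94, -4.5, 10.44, -24.23, 56.2]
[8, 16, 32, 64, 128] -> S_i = 8*2^i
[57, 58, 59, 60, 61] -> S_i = 57 + 1*i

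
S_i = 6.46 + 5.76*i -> [6.46, 12.22, 17.98, 23.74, 29.5]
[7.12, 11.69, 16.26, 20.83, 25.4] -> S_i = 7.12 + 4.57*i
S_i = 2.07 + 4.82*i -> [2.07, 6.89, 11.71, 16.53, 21.35]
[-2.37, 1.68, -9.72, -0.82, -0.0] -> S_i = Random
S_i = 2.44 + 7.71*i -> [2.44, 10.15, 17.86, 25.57, 33.28]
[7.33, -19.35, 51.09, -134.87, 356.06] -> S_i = 7.33*(-2.64)^i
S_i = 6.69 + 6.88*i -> [6.69, 13.57, 20.45, 27.33, 34.21]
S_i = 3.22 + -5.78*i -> [3.22, -2.56, -8.34, -14.12, -19.9]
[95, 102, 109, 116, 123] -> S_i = 95 + 7*i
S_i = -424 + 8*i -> [-424, -416, -408, -400, -392]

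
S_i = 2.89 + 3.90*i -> [2.89, 6.79, 10.69, 14.59, 18.49]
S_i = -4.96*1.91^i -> [-4.96, -9.47, -18.09, -34.56, -66.01]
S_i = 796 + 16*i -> [796, 812, 828, 844, 860]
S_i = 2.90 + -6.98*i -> [2.9, -4.08, -11.06, -18.04, -25.02]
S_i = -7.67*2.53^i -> [-7.67, -19.41, -49.09, -124.21, -314.25]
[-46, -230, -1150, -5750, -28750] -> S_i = -46*5^i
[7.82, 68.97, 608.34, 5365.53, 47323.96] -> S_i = 7.82*8.82^i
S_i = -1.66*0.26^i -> [-1.66, -0.43, -0.11, -0.03, -0.01]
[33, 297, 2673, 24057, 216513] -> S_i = 33*9^i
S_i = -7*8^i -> [-7, -56, -448, -3584, -28672]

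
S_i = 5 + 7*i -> [5, 12, 19, 26, 33]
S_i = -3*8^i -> [-3, -24, -192, -1536, -12288]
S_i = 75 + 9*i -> [75, 84, 93, 102, 111]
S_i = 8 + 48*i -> [8, 56, 104, 152, 200]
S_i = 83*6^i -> [83, 498, 2988, 17928, 107568]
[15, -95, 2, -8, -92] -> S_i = Random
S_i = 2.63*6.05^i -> [2.63, 15.91, 96.26, 582.4, 3523.52]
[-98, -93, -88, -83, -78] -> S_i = -98 + 5*i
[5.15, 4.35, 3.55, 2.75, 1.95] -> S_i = 5.15 + -0.80*i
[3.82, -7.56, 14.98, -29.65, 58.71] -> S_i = 3.82*(-1.98)^i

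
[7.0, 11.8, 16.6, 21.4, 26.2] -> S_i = 7.00 + 4.80*i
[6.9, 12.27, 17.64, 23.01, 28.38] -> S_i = 6.90 + 5.37*i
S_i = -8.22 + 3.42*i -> [-8.22, -4.8, -1.38, 2.04, 5.46]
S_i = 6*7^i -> [6, 42, 294, 2058, 14406]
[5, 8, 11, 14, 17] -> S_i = 5 + 3*i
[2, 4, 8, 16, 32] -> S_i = 2*2^i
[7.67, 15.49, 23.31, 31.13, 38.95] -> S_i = 7.67 + 7.82*i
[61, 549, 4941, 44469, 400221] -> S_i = 61*9^i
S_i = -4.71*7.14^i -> [-4.71, -33.63, -240.11, -1714.41, -12240.91]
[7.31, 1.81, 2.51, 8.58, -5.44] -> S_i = Random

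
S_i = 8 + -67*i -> [8, -59, -126, -193, -260]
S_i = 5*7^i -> [5, 35, 245, 1715, 12005]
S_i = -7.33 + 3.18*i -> [-7.33, -4.15, -0.97, 2.21, 5.39]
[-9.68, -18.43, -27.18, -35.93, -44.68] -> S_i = -9.68 + -8.75*i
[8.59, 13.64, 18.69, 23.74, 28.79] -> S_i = 8.59 + 5.05*i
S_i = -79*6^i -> [-79, -474, -2844, -17064, -102384]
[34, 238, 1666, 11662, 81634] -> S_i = 34*7^i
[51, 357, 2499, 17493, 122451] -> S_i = 51*7^i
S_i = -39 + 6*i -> [-39, -33, -27, -21, -15]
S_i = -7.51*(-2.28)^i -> [-7.51, 17.12, -39.04, 89.01, -202.95]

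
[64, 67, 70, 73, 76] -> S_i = 64 + 3*i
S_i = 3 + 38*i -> [3, 41, 79, 117, 155]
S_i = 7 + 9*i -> [7, 16, 25, 34, 43]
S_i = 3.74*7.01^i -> [3.74, 26.22, 183.78, 1288.33, 9031.16]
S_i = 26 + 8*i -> [26, 34, 42, 50, 58]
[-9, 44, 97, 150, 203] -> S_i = -9 + 53*i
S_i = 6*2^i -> [6, 12, 24, 48, 96]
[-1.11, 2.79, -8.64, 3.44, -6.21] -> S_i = Random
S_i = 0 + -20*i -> [0, -20, -40, -60, -80]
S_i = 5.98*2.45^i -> [5.98, 14.65, 35.89, 87.94, 215.46]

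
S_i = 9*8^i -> [9, 72, 576, 4608, 36864]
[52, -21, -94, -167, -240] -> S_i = 52 + -73*i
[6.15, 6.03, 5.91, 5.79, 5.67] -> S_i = 6.15*0.98^i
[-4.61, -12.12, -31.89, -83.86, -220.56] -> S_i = -4.61*2.63^i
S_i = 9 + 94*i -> [9, 103, 197, 291, 385]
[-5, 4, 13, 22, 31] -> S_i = -5 + 9*i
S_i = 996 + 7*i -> [996, 1003, 1010, 1017, 1024]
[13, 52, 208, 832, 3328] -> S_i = 13*4^i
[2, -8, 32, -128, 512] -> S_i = 2*-4^i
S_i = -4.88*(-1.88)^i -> [-4.88, 9.17, -17.25, 32.43, -60.96]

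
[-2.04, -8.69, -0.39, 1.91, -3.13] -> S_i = Random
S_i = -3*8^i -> [-3, -24, -192, -1536, -12288]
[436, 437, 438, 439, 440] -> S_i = 436 + 1*i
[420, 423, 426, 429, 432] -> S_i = 420 + 3*i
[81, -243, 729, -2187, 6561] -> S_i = 81*-3^i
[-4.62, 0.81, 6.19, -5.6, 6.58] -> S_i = Random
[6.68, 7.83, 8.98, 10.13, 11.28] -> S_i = 6.68 + 1.15*i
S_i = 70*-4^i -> [70, -280, 1120, -4480, 17920]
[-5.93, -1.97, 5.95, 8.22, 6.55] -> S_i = Random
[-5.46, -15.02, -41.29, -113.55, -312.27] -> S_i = -5.46*2.75^i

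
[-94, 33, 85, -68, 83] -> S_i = Random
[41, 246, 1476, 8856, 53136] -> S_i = 41*6^i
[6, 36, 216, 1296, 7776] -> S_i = 6*6^i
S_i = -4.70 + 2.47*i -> [-4.7, -2.23, 0.24, 2.71, 5.18]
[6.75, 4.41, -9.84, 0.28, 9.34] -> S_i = Random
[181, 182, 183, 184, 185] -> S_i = 181 + 1*i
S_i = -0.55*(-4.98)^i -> [-0.55, 2.74, -13.64, 67.93, -338.28]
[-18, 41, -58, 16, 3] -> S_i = Random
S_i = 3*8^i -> [3, 24, 192, 1536, 12288]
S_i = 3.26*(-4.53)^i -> [3.26, -14.77, 66.9, -303.05, 1372.81]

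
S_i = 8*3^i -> [8, 24, 72, 216, 648]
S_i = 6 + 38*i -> [6, 44, 82, 120, 158]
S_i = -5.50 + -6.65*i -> [-5.5, -12.15, -18.8, -25.45, -32.1]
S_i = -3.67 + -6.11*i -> [-3.67, -9.78, -15.89, -22.0, -28.11]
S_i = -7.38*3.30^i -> [-7.38, -24.35, -80.37, -265.22, -875.21]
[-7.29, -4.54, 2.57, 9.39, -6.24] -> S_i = Random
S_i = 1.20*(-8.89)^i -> [1.2, -10.67, 94.84, -843.11, 7495.29]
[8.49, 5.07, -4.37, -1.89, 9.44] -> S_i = Random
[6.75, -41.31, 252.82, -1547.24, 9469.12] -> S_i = 6.75*(-6.12)^i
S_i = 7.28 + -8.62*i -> [7.28, -1.34, -9.96, -18.58, -27.2]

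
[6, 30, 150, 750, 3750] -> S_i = 6*5^i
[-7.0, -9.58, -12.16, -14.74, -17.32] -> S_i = -7.00 + -2.58*i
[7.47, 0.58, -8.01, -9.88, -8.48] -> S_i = Random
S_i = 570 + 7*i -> [570, 577, 584, 591, 598]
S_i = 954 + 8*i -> [954, 962, 970, 978, 986]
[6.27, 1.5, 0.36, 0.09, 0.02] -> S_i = 6.27*0.24^i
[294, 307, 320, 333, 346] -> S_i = 294 + 13*i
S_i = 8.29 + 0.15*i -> [8.29, 8.44, 8.59, 8.74, 8.89]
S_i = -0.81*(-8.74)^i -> [-0.81, 7.08, -61.87, 540.78, -4726.4]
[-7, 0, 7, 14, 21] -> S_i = -7 + 7*i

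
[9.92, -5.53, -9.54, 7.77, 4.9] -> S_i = Random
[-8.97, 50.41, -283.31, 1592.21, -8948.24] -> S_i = -8.97*(-5.62)^i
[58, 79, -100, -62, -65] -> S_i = Random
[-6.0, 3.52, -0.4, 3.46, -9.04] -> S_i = Random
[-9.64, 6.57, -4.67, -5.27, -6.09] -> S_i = Random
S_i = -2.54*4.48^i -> [-2.54, -11.38, -50.98, -228.39, -1023.17]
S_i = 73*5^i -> [73, 365, 1825, 9125, 45625]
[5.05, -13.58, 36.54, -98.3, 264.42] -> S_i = 5.05*(-2.69)^i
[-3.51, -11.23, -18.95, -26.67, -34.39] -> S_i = -3.51 + -7.72*i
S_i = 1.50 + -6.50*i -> [1.5, -5.0, -11.5, -18.0, -24.5]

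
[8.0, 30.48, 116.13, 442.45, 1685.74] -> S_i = 8.00*3.81^i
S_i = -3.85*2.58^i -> [-3.85, -9.93, -25.63, -66.12, -170.58]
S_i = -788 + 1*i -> [-788, -787, -786, -785, -784]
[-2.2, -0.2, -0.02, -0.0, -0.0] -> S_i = -2.20*0.09^i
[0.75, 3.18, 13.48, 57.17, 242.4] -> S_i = 0.75*4.24^i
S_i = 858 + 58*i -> [858, 916, 974, 1032, 1090]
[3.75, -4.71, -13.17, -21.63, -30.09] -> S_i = 3.75 + -8.46*i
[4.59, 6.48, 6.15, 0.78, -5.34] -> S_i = Random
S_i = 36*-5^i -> [36, -180, 900, -4500, 22500]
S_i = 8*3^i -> [8, 24, 72, 216, 648]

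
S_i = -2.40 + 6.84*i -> [-2.4, 4.44, 11.28, 18.12, 24.96]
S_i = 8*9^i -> [8, 72, 648, 5832, 52488]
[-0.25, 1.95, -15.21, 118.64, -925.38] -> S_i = -0.25*(-7.80)^i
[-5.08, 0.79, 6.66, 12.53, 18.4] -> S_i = -5.08 + 5.87*i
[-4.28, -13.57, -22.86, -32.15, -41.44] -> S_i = -4.28 + -9.29*i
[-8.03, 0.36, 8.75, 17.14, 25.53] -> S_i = -8.03 + 8.39*i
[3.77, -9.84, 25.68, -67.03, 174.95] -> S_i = 3.77*(-2.61)^i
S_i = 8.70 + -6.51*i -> [8.7, 2.19, -4.32, -10.83, -17.34]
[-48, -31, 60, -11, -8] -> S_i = Random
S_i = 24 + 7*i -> [24, 31, 38, 45, 52]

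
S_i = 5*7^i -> [5, 35, 245, 1715, 12005]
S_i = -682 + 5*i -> [-682, -677, -672, -667, -662]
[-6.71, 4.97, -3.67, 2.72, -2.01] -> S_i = -6.71*(-0.74)^i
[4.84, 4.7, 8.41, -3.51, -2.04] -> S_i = Random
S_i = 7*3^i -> [7, 21, 63, 189, 567]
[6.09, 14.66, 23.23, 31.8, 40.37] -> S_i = 6.09 + 8.57*i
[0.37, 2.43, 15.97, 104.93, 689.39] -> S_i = 0.37*6.57^i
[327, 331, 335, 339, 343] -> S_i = 327 + 4*i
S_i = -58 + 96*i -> [-58, 38, 134, 230, 326]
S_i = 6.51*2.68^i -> [6.51, 17.45, 46.76, 125.31, 335.83]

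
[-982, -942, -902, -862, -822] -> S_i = -982 + 40*i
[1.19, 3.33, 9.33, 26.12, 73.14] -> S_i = 1.19*2.80^i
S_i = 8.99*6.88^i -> [8.99, 61.85, 425.54, 2927.69, 20142.5]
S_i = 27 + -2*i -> [27, 25, 23, 21, 19]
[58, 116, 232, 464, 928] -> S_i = 58*2^i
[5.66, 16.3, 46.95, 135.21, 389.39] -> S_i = 5.66*2.88^i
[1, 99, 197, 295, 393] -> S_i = 1 + 98*i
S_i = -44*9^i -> [-44, -396, -3564, -32076, -288684]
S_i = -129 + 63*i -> [-129, -66, -3, 60, 123]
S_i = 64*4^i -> [64, 256, 1024, 4096, 16384]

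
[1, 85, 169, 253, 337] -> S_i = 1 + 84*i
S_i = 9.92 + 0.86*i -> [9.92, 10.78, 11.64, 12.5, 13.36]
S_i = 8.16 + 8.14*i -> [8.16, 16.3, 24.44, 32.58, 40.72]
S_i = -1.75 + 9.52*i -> [-1.75, 7.77, 17.29, 26.81, 36.33]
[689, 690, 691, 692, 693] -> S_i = 689 + 1*i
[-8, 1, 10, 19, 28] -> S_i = -8 + 9*i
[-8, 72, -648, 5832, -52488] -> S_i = -8*-9^i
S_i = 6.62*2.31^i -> [6.62, 15.29, 35.32, 81.6, 188.5]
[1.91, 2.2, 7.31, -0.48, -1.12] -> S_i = Random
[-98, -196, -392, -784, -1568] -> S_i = -98*2^i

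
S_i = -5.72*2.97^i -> [-5.72, -16.99, -50.46, -149.85, -445.06]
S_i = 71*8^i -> [71, 568, 4544, 36352, 290816]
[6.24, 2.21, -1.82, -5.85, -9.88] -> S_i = 6.24 + -4.03*i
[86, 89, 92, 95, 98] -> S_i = 86 + 3*i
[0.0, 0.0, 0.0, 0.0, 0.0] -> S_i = 0.00*3.62^i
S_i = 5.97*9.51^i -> [5.97, 56.77, 539.93, 5134.71, 48831.09]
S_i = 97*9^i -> [97, 873, 7857, 70713, 636417]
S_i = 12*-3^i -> [12, -36, 108, -324, 972]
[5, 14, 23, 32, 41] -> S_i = 5 + 9*i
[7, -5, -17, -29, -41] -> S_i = 7 + -12*i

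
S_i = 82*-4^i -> [82, -328, 1312, -5248, 20992]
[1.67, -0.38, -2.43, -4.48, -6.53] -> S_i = 1.67 + -2.05*i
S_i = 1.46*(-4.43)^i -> [1.46, -6.47, 28.65, -126.93, 562.3]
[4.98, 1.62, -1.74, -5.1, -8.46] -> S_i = 4.98 + -3.36*i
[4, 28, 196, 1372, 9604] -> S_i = 4*7^i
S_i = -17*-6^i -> [-17, 102, -612, 3672, -22032]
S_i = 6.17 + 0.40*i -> [6.17, 6.57, 6.97, 7.37, 7.77]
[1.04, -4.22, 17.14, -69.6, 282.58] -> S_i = 1.04*(-4.06)^i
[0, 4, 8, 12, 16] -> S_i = 0 + 4*i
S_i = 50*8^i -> [50, 400, 3200, 25600, 204800]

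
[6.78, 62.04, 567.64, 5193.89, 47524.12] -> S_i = 6.78*9.15^i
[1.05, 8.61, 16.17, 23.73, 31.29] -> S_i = 1.05 + 7.56*i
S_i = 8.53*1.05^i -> [8.53, 8.96, 9.4, 9.87, 10.37]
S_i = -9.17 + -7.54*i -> [-9.17, -16.71, -24.25, -31.79, -39.33]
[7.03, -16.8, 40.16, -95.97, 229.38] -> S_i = 7.03*(-2.39)^i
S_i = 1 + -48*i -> [1, -47, -95, -143, -191]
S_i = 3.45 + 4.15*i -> [3.45, 7.6, 11.75, 15.9, 20.05]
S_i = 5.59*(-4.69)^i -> [5.59, -26.22, 122.96, -576.67, 2704.6]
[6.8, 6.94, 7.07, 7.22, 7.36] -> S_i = 6.80*1.02^i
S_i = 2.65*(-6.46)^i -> [2.65, -17.12, 110.59, -714.4, 4615.05]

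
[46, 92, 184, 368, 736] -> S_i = 46*2^i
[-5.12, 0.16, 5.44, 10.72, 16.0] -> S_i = -5.12 + 5.28*i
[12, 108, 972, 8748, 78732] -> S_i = 12*9^i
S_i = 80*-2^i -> [80, -160, 320, -640, 1280]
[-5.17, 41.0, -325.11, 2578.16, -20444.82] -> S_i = -5.17*(-7.93)^i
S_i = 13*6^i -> [13, 78, 468, 2808, 16848]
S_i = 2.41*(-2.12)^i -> [2.41, -5.11, 10.83, -22.96, 48.68]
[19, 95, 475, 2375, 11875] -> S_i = 19*5^i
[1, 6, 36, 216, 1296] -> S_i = 1*6^i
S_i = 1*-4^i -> [1, -4, 16, -64, 256]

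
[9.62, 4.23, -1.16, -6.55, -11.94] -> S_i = 9.62 + -5.39*i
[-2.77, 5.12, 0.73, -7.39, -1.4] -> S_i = Random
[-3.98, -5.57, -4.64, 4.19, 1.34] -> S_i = Random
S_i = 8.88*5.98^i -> [8.88, 53.1, 317.55, 1898.96, 11355.8]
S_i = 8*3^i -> [8, 24, 72, 216, 648]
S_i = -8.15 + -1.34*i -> [-8.15, -9.49, -10.83, -12.17, -13.51]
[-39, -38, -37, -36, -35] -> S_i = -39 + 1*i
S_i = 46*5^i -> [46, 230, 1150, 5750, 28750]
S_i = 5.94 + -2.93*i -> [5.94, 3.01, 0.08, -2.85, -5.78]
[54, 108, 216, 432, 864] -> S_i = 54*2^i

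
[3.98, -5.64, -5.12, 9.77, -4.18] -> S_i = Random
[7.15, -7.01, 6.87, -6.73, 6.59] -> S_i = 7.15*(-0.98)^i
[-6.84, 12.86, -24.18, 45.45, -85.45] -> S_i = -6.84*(-1.88)^i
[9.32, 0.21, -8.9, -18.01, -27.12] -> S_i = 9.32 + -9.11*i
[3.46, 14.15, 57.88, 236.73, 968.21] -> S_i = 3.46*4.09^i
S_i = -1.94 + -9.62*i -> [-1.94, -11.56, -21.18, -30.8, -40.42]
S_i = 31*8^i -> [31, 248, 1984, 15872, 126976]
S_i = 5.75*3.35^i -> [5.75, 19.26, 64.53, 216.17, 724.18]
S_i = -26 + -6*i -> [-26, -32, -38, -44, -50]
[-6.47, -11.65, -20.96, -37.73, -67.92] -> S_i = -6.47*1.80^i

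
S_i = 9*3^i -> [9, 27, 81, 243, 729]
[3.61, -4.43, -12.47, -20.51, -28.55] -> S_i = 3.61 + -8.04*i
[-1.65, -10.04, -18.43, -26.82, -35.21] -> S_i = -1.65 + -8.39*i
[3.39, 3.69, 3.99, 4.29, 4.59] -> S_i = 3.39 + 0.30*i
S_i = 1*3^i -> [1, 3, 9, 27, 81]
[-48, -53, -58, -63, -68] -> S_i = -48 + -5*i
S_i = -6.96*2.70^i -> [-6.96, -18.79, -50.74, -136.99, -369.88]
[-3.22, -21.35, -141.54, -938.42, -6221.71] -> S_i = -3.22*6.63^i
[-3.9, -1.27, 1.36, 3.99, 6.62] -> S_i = -3.90 + 2.63*i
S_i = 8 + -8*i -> [8, 0, -8, -16, -24]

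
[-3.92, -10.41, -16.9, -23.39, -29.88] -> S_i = -3.92 + -6.49*i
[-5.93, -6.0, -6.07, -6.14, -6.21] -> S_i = -5.93 + -0.07*i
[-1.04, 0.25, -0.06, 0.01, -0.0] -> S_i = -1.04*(-0.24)^i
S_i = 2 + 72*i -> [2, 74, 146, 218, 290]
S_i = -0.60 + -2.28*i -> [-0.6, -2.88, -5.16, -7.44, -9.72]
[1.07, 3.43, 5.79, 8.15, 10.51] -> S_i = 1.07 + 2.36*i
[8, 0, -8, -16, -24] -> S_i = 8 + -8*i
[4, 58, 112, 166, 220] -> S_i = 4 + 54*i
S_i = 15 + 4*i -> [15, 19, 23, 27, 31]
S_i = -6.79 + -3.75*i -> [-6.79, -10.54, -14.29, -18.04, -21.79]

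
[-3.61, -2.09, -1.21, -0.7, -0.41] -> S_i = -3.61*0.58^i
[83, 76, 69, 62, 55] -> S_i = 83 + -7*i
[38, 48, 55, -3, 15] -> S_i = Random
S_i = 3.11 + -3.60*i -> [3.11, -0.49, -4.09, -7.69, -11.29]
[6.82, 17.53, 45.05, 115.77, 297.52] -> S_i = 6.82*2.57^i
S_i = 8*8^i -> [8, 64, 512, 4096, 32768]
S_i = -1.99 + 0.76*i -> [-1.99, -1.23, -0.47, 0.29, 1.05]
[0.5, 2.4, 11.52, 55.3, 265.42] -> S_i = 0.50*4.80^i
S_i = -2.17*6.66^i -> [-2.17, -14.45, -96.25, -641.04, -4269.3]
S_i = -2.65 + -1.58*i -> [-2.65, -4.23, -5.81, -7.39, -8.97]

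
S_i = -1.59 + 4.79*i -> [-1.59, 3.2, 7.99, 12.78, 17.57]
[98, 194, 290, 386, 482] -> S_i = 98 + 96*i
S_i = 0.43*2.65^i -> [0.43, 1.14, 3.02, 8.0, 21.21]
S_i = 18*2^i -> [18, 36, 72, 144, 288]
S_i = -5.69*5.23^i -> [-5.69, -29.76, -155.64, -813.99, -4257.15]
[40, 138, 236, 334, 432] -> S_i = 40 + 98*i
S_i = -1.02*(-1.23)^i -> [-1.02, 1.25, -1.54, 1.9, -2.33]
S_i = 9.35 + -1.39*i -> [9.35, 7.96, 6.57, 5.18, 3.79]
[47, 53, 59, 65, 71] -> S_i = 47 + 6*i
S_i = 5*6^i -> [5, 30, 180, 1080, 6480]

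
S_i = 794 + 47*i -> [794, 841, 888, 935, 982]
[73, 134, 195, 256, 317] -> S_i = 73 + 61*i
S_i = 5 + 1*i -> [5, 6, 7, 8, 9]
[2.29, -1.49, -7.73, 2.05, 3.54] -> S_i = Random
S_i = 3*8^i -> [3, 24, 192, 1536, 12288]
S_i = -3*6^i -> [-3, -18, -108, -648, -3888]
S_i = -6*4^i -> [-6, -24, -96, -384, -1536]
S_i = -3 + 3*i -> [-3, 0, 3, 6, 9]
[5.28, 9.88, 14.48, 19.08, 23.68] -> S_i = 5.28 + 4.60*i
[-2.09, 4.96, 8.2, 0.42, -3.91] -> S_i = Random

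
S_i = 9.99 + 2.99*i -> [9.99, 12.98, 15.97, 18.96, 21.95]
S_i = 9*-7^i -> [9, -63, 441, -3087, 21609]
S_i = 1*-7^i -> [1, -7, 49, -343, 2401]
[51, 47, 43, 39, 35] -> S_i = 51 + -4*i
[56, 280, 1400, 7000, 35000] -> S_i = 56*5^i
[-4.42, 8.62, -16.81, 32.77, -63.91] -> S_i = -4.42*(-1.95)^i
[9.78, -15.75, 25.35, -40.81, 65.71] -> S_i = 9.78*(-1.61)^i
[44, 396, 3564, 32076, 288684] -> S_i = 44*9^i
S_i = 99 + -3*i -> [99, 96, 93, 90, 87]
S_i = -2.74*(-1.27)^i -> [-2.74, 3.48, -4.42, 5.61, -7.13]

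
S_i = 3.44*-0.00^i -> [3.44, -0.0, 0.0, -0.0, 0.0]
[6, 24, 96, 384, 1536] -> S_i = 6*4^i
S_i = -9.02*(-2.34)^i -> [-9.02, 21.11, -49.39, 115.57, -270.44]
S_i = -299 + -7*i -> [-299, -306, -313, -320, -327]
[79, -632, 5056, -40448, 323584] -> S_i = 79*-8^i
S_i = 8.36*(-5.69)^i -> [8.36, -47.57, 270.66, -1540.08, 8763.05]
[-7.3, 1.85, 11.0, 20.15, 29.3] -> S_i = -7.30 + 9.15*i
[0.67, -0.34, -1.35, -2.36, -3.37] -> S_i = 0.67 + -1.01*i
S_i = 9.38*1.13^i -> [9.38, 10.6, 11.98, 13.53, 15.29]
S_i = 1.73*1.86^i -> [1.73, 3.22, 5.99, 11.13, 20.71]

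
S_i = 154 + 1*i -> [154, 155, 156, 157, 158]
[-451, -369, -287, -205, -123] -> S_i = -451 + 82*i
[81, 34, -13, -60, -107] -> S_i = 81 + -47*i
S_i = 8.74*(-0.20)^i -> [8.74, -1.75, 0.35, -0.07, 0.01]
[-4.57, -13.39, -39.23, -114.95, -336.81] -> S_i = -4.57*2.93^i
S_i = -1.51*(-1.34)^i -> [-1.51, 2.02, -2.71, 3.63, -4.87]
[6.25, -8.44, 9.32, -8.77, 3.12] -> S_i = Random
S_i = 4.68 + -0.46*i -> [4.68, 4.22, 3.76, 3.3, 2.84]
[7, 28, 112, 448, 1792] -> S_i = 7*4^i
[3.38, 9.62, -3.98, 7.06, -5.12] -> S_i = Random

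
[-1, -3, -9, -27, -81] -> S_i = -1*3^i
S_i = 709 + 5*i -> [709, 714, 719, 724, 729]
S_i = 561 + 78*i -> [561, 639, 717, 795, 873]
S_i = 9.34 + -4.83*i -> [9.34, 4.51, -0.32, -5.15, -9.98]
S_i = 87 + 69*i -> [87, 156, 225, 294, 363]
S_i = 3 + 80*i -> [3, 83, 163, 243, 323]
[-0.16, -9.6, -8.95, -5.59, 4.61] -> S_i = Random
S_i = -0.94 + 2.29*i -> [-0.94, 1.35, 3.64, 5.93, 8.22]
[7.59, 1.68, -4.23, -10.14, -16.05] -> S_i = 7.59 + -5.91*i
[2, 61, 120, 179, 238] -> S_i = 2 + 59*i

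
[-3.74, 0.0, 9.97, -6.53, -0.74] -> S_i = Random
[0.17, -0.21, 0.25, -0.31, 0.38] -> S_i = 0.17*(-1.22)^i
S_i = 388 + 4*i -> [388, 392, 396, 400, 404]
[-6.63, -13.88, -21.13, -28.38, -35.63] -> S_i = -6.63 + -7.25*i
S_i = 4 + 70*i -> [4, 74, 144, 214, 284]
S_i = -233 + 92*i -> [-233, -141, -49, 43, 135]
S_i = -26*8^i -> [-26, -208, -1664, -13312, -106496]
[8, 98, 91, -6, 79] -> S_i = Random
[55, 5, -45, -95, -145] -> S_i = 55 + -50*i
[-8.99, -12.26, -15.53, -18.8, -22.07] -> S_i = -8.99 + -3.27*i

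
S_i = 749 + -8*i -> [749, 741, 733, 725, 717]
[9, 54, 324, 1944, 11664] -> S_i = 9*6^i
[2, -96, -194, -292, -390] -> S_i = 2 + -98*i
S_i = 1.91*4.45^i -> [1.91, 8.5, 37.82, 168.31, 748.99]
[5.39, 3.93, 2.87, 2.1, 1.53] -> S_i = 5.39*0.73^i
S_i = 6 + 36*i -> [6, 42, 78, 114, 150]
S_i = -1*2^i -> [-1, -2, -4, -8, -16]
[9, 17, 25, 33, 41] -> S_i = 9 + 8*i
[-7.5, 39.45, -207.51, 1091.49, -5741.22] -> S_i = -7.50*(-5.26)^i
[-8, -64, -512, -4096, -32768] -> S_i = -8*8^i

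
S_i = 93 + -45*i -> [93, 48, 3, -42, -87]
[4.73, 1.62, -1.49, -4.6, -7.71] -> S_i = 4.73 + -3.11*i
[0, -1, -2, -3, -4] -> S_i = 0 + -1*i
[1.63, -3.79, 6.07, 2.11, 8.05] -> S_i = Random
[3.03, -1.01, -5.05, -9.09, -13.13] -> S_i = 3.03 + -4.04*i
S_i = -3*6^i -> [-3, -18, -108, -648, -3888]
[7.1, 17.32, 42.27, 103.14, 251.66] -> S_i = 7.10*2.44^i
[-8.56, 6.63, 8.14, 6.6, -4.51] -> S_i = Random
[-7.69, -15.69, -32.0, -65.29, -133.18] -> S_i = -7.69*2.04^i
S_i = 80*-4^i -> [80, -320, 1280, -5120, 20480]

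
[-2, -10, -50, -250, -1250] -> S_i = -2*5^i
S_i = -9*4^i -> [-9, -36, -144, -576, -2304]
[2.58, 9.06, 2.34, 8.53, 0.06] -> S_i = Random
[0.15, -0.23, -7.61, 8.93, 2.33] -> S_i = Random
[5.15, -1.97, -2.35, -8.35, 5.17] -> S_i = Random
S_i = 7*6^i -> [7, 42, 252, 1512, 9072]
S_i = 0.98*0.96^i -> [0.98, 0.94, 0.9, 0.87, 0.83]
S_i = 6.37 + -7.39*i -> [6.37, -1.02, -8.41, -15.8, -23.19]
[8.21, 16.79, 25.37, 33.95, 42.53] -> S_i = 8.21 + 8.58*i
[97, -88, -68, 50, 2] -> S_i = Random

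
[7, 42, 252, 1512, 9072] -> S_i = 7*6^i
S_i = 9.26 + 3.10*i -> [9.26, 12.36, 15.46, 18.56, 21.66]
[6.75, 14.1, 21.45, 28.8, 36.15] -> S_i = 6.75 + 7.35*i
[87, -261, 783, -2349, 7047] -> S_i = 87*-3^i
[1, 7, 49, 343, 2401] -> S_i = 1*7^i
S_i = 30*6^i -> [30, 180, 1080, 6480, 38880]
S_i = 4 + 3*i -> [4, 7, 10, 13, 16]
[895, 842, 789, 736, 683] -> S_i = 895 + -53*i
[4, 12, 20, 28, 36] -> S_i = 4 + 8*i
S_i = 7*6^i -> [7, 42, 252, 1512, 9072]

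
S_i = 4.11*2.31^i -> [4.11, 9.49, 21.93, 50.66, 117.03]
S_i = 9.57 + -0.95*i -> [9.57, 8.62, 7.67, 6.72, 5.77]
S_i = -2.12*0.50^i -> [-2.12, -1.06, -0.53, -0.26, -0.13]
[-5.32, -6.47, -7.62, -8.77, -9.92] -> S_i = -5.32 + -1.15*i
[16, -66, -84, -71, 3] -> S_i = Random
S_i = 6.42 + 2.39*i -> [6.42, 8.81, 11.2, 13.59, 15.98]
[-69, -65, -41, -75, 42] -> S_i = Random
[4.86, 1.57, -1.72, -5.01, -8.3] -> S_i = 4.86 + -3.29*i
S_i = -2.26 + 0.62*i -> [-2.26, -1.64, -1.02, -0.4, 0.22]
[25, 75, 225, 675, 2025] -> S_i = 25*3^i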